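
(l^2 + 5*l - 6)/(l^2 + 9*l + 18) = (l - 1)/(l + 3)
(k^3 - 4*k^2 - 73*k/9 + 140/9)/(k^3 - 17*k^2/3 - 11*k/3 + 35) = (k - 4/3)/(k - 3)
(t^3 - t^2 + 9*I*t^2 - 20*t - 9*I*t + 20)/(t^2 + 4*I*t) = t - 1 + 5*I - 5*I/t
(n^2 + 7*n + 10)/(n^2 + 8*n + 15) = (n + 2)/(n + 3)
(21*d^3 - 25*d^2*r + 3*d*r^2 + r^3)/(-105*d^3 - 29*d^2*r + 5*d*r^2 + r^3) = (3*d^2 - 4*d*r + r^2)/(-15*d^2 - 2*d*r + r^2)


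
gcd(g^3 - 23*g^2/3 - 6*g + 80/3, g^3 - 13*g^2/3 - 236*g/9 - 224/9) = g - 8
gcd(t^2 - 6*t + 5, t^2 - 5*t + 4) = t - 1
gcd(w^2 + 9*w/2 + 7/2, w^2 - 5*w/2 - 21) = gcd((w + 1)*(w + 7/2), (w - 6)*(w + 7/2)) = w + 7/2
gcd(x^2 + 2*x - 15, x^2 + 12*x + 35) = x + 5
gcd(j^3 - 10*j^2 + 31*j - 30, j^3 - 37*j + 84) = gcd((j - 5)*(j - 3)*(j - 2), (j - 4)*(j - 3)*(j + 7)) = j - 3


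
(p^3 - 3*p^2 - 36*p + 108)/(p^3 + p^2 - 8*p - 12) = (p^2 - 36)/(p^2 + 4*p + 4)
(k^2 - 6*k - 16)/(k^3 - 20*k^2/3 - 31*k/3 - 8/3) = 3*(k + 2)/(3*k^2 + 4*k + 1)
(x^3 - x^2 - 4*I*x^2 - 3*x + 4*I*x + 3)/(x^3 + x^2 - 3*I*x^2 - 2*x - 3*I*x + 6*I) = (x - I)/(x + 2)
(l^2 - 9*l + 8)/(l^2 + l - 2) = (l - 8)/(l + 2)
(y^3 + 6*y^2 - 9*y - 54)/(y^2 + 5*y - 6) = (y^2 - 9)/(y - 1)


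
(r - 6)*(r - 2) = r^2 - 8*r + 12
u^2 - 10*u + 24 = (u - 6)*(u - 4)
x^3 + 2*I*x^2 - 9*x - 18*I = (x - 3)*(x + 3)*(x + 2*I)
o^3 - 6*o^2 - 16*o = o*(o - 8)*(o + 2)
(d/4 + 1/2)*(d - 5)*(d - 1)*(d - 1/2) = d^4/4 - 9*d^3/8 - 5*d^2/4 + 27*d/8 - 5/4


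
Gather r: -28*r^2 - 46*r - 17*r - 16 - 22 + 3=-28*r^2 - 63*r - 35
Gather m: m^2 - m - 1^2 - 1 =m^2 - m - 2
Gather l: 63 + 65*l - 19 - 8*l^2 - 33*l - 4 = -8*l^2 + 32*l + 40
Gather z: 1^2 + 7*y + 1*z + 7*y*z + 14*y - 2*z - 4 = 21*y + z*(7*y - 1) - 3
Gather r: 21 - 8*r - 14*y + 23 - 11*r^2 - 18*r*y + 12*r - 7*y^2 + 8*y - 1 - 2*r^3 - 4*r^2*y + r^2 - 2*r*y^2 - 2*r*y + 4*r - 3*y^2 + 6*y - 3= -2*r^3 + r^2*(-4*y - 10) + r*(-2*y^2 - 20*y + 8) - 10*y^2 + 40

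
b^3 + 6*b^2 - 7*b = b*(b - 1)*(b + 7)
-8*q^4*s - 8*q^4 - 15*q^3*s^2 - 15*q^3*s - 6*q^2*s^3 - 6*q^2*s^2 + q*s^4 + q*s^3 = (-8*q + s)*(q + s)^2*(q*s + q)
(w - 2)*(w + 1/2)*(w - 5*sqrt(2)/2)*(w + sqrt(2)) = w^4 - 3*sqrt(2)*w^3/2 - 3*w^3/2 - 6*w^2 + 9*sqrt(2)*w^2/4 + 3*sqrt(2)*w/2 + 15*w/2 + 5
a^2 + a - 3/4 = (a - 1/2)*(a + 3/2)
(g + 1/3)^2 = g^2 + 2*g/3 + 1/9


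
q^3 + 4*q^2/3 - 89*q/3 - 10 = (q - 5)*(q + 1/3)*(q + 6)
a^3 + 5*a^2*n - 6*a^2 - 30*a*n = a*(a - 6)*(a + 5*n)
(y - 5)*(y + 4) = y^2 - y - 20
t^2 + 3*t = t*(t + 3)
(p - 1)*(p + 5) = p^2 + 4*p - 5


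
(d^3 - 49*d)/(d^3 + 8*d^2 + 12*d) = (d^2 - 49)/(d^2 + 8*d + 12)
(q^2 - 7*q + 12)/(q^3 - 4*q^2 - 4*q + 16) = (q - 3)/(q^2 - 4)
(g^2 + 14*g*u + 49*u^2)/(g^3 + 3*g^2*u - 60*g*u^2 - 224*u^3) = (-g - 7*u)/(-g^2 + 4*g*u + 32*u^2)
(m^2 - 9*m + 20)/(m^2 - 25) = (m - 4)/(m + 5)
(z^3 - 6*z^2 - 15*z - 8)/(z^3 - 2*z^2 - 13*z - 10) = (z^2 - 7*z - 8)/(z^2 - 3*z - 10)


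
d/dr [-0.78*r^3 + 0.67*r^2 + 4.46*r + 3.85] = -2.34*r^2 + 1.34*r + 4.46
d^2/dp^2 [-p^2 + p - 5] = -2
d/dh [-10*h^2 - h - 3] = -20*h - 1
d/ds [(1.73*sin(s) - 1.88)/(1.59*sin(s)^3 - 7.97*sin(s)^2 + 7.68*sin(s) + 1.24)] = (-5.5014*sin(s)^3 + 22.7557*sin(s)^2 - 29.9672*sin(s) + 16.5836)*cos(s)/(2.5281*sin(s)^6 - 25.3446*sin(s)^5 + 87.9433*sin(s)^4 - 118.476*sin(s)^3 + 39.2168*sin(s)^2 + 19.0464*sin(s) + 1.5376)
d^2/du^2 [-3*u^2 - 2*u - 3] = -6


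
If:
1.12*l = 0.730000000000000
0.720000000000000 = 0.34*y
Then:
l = 0.65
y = 2.12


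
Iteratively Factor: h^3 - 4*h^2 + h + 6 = (h - 2)*(h^2 - 2*h - 3) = (h - 3)*(h - 2)*(h + 1)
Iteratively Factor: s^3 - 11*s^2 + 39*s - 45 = (s - 5)*(s^2 - 6*s + 9) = (s - 5)*(s - 3)*(s - 3)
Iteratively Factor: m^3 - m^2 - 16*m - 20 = (m + 2)*(m^2 - 3*m - 10) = (m - 5)*(m + 2)*(m + 2)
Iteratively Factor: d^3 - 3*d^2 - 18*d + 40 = (d - 5)*(d^2 + 2*d - 8) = (d - 5)*(d - 2)*(d + 4)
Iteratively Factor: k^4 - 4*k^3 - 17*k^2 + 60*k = (k - 3)*(k^3 - k^2 - 20*k) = k*(k - 3)*(k^2 - k - 20) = k*(k - 3)*(k + 4)*(k - 5)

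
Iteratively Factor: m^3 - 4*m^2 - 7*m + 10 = (m - 5)*(m^2 + m - 2) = (m - 5)*(m - 1)*(m + 2)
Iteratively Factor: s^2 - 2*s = (s - 2)*(s)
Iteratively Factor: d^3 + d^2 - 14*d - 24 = (d + 2)*(d^2 - d - 12) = (d + 2)*(d + 3)*(d - 4)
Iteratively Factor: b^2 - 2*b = (b - 2)*(b)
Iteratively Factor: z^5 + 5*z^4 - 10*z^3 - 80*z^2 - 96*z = (z + 2)*(z^4 + 3*z^3 - 16*z^2 - 48*z) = (z + 2)*(z + 4)*(z^3 - z^2 - 12*z) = (z + 2)*(z + 3)*(z + 4)*(z^2 - 4*z) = z*(z + 2)*(z + 3)*(z + 4)*(z - 4)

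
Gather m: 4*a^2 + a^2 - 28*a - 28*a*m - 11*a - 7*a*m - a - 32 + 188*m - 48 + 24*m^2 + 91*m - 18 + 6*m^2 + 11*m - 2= 5*a^2 - 40*a + 30*m^2 + m*(290 - 35*a) - 100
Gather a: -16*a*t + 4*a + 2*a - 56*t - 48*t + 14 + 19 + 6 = a*(6 - 16*t) - 104*t + 39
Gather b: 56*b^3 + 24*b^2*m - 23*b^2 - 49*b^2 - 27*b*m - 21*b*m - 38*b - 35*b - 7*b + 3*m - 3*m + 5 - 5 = 56*b^3 + b^2*(24*m - 72) + b*(-48*m - 80)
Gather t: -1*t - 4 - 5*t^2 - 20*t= -5*t^2 - 21*t - 4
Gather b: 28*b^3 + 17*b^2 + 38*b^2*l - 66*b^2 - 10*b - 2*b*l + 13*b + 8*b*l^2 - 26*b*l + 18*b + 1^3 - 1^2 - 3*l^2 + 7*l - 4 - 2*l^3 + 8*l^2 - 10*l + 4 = 28*b^3 + b^2*(38*l - 49) + b*(8*l^2 - 28*l + 21) - 2*l^3 + 5*l^2 - 3*l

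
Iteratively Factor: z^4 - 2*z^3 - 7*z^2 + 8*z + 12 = (z + 1)*(z^3 - 3*z^2 - 4*z + 12) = (z + 1)*(z + 2)*(z^2 - 5*z + 6) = (z - 2)*(z + 1)*(z + 2)*(z - 3)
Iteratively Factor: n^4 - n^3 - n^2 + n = (n)*(n^3 - n^2 - n + 1) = n*(n - 1)*(n^2 - 1) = n*(n - 1)*(n + 1)*(n - 1)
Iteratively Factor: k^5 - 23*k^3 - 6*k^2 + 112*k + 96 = (k - 3)*(k^4 + 3*k^3 - 14*k^2 - 48*k - 32) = (k - 4)*(k - 3)*(k^3 + 7*k^2 + 14*k + 8) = (k - 4)*(k - 3)*(k + 1)*(k^2 + 6*k + 8) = (k - 4)*(k - 3)*(k + 1)*(k + 2)*(k + 4)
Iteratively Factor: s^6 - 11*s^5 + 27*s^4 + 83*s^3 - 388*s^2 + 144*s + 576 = (s - 3)*(s^5 - 8*s^4 + 3*s^3 + 92*s^2 - 112*s - 192) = (s - 4)*(s - 3)*(s^4 - 4*s^3 - 13*s^2 + 40*s + 48) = (s - 4)*(s - 3)*(s + 1)*(s^3 - 5*s^2 - 8*s + 48) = (s - 4)^2*(s - 3)*(s + 1)*(s^2 - s - 12) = (s - 4)^2*(s - 3)*(s + 1)*(s + 3)*(s - 4)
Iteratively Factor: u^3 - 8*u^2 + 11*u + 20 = (u - 5)*(u^2 - 3*u - 4) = (u - 5)*(u + 1)*(u - 4)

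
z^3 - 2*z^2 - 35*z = z*(z - 7)*(z + 5)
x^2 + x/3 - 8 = (x - 8/3)*(x + 3)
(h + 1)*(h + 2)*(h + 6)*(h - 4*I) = h^4 + 9*h^3 - 4*I*h^3 + 20*h^2 - 36*I*h^2 + 12*h - 80*I*h - 48*I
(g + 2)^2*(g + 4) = g^3 + 8*g^2 + 20*g + 16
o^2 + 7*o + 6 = (o + 1)*(o + 6)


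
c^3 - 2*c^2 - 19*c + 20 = (c - 5)*(c - 1)*(c + 4)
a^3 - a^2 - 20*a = a*(a - 5)*(a + 4)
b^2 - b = b*(b - 1)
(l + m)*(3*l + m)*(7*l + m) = 21*l^3 + 31*l^2*m + 11*l*m^2 + m^3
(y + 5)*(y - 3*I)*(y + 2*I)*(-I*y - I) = -I*y^4 - y^3 - 6*I*y^3 - 6*y^2 - 11*I*y^2 - 5*y - 36*I*y - 30*I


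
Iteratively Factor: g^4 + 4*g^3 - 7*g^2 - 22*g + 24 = (g - 1)*(g^3 + 5*g^2 - 2*g - 24) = (g - 1)*(g + 4)*(g^2 + g - 6) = (g - 2)*(g - 1)*(g + 4)*(g + 3)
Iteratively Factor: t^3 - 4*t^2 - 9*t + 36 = (t + 3)*(t^2 - 7*t + 12) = (t - 4)*(t + 3)*(t - 3)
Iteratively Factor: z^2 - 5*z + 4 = (z - 4)*(z - 1)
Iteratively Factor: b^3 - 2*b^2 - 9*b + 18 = (b + 3)*(b^2 - 5*b + 6) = (b - 2)*(b + 3)*(b - 3)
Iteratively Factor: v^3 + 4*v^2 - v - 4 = (v - 1)*(v^2 + 5*v + 4) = (v - 1)*(v + 4)*(v + 1)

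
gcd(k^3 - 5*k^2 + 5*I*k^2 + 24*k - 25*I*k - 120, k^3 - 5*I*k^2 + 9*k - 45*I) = k - 3*I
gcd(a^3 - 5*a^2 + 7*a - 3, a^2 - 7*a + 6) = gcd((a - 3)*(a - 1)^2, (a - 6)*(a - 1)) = a - 1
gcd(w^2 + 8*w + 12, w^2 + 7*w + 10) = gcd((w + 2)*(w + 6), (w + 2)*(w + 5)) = w + 2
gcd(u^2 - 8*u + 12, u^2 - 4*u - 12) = u - 6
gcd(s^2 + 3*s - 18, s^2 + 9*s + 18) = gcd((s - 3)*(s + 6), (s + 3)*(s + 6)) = s + 6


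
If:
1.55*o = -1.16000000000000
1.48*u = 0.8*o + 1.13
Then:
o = -0.75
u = 0.36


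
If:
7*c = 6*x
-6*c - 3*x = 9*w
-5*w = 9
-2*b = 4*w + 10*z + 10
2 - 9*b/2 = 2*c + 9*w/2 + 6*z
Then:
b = 7951/3135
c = 162/95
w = -9/5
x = 189/95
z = -2468/3135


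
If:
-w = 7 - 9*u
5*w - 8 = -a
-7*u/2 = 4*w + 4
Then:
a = 1237/79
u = 48/79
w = -121/79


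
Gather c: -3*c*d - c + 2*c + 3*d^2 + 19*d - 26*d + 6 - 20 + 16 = c*(1 - 3*d) + 3*d^2 - 7*d + 2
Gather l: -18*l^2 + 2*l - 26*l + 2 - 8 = -18*l^2 - 24*l - 6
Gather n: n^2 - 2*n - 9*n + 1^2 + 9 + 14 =n^2 - 11*n + 24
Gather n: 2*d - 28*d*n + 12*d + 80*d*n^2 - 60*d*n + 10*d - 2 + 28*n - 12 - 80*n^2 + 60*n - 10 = 24*d + n^2*(80*d - 80) + n*(88 - 88*d) - 24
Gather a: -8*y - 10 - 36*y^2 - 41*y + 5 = -36*y^2 - 49*y - 5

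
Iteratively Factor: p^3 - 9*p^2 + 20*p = (p - 5)*(p^2 - 4*p) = (p - 5)*(p - 4)*(p)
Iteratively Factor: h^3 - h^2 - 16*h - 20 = (h + 2)*(h^2 - 3*h - 10) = (h - 5)*(h + 2)*(h + 2)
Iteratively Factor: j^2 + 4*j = (j)*(j + 4)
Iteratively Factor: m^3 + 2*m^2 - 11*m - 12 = (m + 4)*(m^2 - 2*m - 3) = (m + 1)*(m + 4)*(m - 3)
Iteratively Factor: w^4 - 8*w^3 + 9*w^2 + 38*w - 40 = (w - 4)*(w^3 - 4*w^2 - 7*w + 10) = (w - 5)*(w - 4)*(w^2 + w - 2) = (w - 5)*(w - 4)*(w - 1)*(w + 2)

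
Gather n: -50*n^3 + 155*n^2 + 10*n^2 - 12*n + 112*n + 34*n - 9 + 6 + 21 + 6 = -50*n^3 + 165*n^2 + 134*n + 24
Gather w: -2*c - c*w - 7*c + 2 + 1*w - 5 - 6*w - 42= -9*c + w*(-c - 5) - 45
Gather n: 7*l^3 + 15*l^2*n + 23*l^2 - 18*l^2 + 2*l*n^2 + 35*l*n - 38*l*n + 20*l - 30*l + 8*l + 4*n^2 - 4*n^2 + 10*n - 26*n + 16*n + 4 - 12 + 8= 7*l^3 + 5*l^2 + 2*l*n^2 - 2*l + n*(15*l^2 - 3*l)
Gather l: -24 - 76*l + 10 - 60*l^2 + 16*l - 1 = -60*l^2 - 60*l - 15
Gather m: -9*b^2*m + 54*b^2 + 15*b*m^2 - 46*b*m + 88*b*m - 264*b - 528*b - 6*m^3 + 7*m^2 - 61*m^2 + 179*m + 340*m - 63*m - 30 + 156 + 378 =54*b^2 - 792*b - 6*m^3 + m^2*(15*b - 54) + m*(-9*b^2 + 42*b + 456) + 504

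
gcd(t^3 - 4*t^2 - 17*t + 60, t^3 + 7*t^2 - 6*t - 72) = t^2 + t - 12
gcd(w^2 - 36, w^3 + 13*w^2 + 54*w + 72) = w + 6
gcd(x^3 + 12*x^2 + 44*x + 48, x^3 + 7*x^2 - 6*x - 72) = x^2 + 10*x + 24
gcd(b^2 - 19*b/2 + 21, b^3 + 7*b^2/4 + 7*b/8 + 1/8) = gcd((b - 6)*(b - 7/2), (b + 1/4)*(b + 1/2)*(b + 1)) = 1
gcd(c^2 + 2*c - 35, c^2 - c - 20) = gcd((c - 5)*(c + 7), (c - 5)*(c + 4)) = c - 5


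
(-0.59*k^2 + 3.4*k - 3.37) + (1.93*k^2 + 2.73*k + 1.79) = 1.34*k^2 + 6.13*k - 1.58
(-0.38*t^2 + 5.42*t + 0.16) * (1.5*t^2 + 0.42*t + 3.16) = -0.57*t^4 + 7.9704*t^3 + 1.3156*t^2 + 17.1944*t + 0.5056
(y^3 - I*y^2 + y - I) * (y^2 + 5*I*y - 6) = y^5 + 4*I*y^4 + 10*I*y^2 - y + 6*I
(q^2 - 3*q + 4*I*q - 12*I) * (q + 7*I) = q^3 - 3*q^2 + 11*I*q^2 - 28*q - 33*I*q + 84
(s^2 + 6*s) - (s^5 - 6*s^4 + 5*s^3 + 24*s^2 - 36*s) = -s^5 + 6*s^4 - 5*s^3 - 23*s^2 + 42*s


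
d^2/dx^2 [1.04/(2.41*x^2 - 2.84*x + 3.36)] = (-12.080848*x^2 + 14.236352*x + 1.04*(4.82*x - 2.84)*(9.64*x - 5.68) - 16.843008)/(2.41*x^2 - 2.84*x + 3.36)^3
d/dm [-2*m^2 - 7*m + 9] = -4*m - 7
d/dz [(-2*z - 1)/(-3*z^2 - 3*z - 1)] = (6*z^2 + 6*z - 3*(2*z + 1)^2 + 2)/(3*z^2 + 3*z + 1)^2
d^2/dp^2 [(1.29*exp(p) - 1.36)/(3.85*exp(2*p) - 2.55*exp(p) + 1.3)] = (19.121025*exp(4*p) - 67.969825*exp(3*p) + 1.3167*exp(2*p) + 22.66015*exp(p) - 2.3283)*exp(p)/(57.066625*exp(6*p) - 113.392125*exp(5*p) + 132.911625*exp(4*p) - 93.157875*exp(3*p) + 44.87925*exp(2*p) - 12.9285*exp(p) + 2.197)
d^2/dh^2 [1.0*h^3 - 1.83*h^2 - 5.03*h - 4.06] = 6.0*h - 3.66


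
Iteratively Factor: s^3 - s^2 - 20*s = (s)*(s^2 - s - 20) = s*(s + 4)*(s - 5)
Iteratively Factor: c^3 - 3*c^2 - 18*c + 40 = (c - 5)*(c^2 + 2*c - 8) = (c - 5)*(c + 4)*(c - 2)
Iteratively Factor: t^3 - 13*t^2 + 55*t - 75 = (t - 3)*(t^2 - 10*t + 25) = (t - 5)*(t - 3)*(t - 5)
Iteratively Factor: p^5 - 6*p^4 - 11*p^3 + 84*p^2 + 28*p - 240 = (p + 2)*(p^4 - 8*p^3 + 5*p^2 + 74*p - 120) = (p - 4)*(p + 2)*(p^3 - 4*p^2 - 11*p + 30) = (p - 4)*(p + 2)*(p + 3)*(p^2 - 7*p + 10) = (p - 5)*(p - 4)*(p + 2)*(p + 3)*(p - 2)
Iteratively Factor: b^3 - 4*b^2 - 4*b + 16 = (b - 4)*(b^2 - 4) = (b - 4)*(b + 2)*(b - 2)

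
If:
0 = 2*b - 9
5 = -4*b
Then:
No Solution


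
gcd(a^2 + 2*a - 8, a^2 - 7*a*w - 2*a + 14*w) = a - 2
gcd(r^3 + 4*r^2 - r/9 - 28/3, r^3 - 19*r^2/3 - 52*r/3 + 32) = r^2 + 5*r/3 - 4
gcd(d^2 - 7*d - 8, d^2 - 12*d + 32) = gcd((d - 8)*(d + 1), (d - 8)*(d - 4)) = d - 8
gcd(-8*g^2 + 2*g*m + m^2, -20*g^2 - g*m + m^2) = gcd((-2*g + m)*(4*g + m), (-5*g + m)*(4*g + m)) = 4*g + m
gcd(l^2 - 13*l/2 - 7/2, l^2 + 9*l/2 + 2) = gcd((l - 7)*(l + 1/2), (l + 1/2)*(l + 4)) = l + 1/2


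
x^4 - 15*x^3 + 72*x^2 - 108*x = x*(x - 6)^2*(x - 3)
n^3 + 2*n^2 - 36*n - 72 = (n - 6)*(n + 2)*(n + 6)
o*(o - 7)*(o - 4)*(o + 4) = o^4 - 7*o^3 - 16*o^2 + 112*o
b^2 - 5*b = b*(b - 5)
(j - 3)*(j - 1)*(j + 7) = j^3 + 3*j^2 - 25*j + 21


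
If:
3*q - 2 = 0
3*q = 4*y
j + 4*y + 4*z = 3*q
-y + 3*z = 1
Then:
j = -2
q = 2/3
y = 1/2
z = 1/2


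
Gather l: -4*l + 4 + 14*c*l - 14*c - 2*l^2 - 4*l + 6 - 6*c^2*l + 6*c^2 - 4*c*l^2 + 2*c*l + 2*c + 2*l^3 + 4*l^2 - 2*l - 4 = 6*c^2 - 12*c + 2*l^3 + l^2*(2 - 4*c) + l*(-6*c^2 + 16*c - 10) + 6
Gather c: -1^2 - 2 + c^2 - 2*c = c^2 - 2*c - 3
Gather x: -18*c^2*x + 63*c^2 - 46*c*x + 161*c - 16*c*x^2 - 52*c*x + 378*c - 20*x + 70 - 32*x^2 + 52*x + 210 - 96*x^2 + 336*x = 63*c^2 + 539*c + x^2*(-16*c - 128) + x*(-18*c^2 - 98*c + 368) + 280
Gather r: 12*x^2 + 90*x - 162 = 12*x^2 + 90*x - 162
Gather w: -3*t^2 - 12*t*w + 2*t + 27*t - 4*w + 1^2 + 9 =-3*t^2 + 29*t + w*(-12*t - 4) + 10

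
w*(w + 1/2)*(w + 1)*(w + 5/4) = w^4 + 11*w^3/4 + 19*w^2/8 + 5*w/8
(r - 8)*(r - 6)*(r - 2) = r^3 - 16*r^2 + 76*r - 96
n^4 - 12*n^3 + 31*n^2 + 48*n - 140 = (n - 7)*(n - 5)*(n - 2)*(n + 2)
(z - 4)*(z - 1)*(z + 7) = z^3 + 2*z^2 - 31*z + 28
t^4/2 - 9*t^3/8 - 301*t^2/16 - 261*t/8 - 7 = (t/2 + 1)*(t - 8)*(t + 1/4)*(t + 7/2)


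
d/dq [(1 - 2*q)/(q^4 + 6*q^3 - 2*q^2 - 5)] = 2*(-q^4 - 6*q^3 + 2*q^2 + q*(2*q - 1)*(2*q^2 + 9*q - 2) + 5)/(q^4 + 6*q^3 - 2*q^2 - 5)^2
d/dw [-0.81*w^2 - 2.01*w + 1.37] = -1.62*w - 2.01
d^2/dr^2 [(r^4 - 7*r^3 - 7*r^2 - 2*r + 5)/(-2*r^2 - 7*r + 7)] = 2*(-4*r^6 - 42*r^5 - 105*r^4 + 743*r^3 - 1089*r^2 + 903*r + 126)/(8*r^6 + 84*r^5 + 210*r^4 - 245*r^3 - 735*r^2 + 1029*r - 343)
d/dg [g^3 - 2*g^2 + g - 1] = 3*g^2 - 4*g + 1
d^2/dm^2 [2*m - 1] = 0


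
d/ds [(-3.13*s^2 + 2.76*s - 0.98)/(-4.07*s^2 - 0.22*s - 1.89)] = (11.9218*s^2 + 3.8542*s - 5.432)/(16.5649*s^4 + 1.7908*s^3 + 15.433*s^2 + 0.8316*s + 3.5721)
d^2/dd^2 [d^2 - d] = 2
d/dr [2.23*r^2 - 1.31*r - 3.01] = 4.46*r - 1.31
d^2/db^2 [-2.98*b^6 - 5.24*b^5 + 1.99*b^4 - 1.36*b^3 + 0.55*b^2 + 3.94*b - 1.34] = -89.4*b^4 - 104.8*b^3 + 23.88*b^2 - 8.16*b + 1.1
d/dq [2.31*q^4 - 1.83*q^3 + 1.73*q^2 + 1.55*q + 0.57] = 9.24*q^3 - 5.49*q^2 + 3.46*q + 1.55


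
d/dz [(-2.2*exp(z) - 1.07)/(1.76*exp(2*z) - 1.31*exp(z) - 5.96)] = (3.872*exp(2*z) + 3.7664*exp(z) + 11.7103)*exp(z)/(3.0976*exp(4*z) - 4.6112*exp(3*z) - 19.2631*exp(2*z) + 15.6152*exp(z) + 35.5216)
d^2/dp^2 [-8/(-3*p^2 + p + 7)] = 16*(9*p^2 - 3*p - (6*p - 1)^2 - 21)/(-3*p^2 + p + 7)^3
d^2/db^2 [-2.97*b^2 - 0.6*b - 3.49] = -5.94000000000000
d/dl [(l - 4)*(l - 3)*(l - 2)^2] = 4*l^3 - 33*l^2 + 88*l - 76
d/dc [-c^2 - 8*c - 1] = -2*c - 8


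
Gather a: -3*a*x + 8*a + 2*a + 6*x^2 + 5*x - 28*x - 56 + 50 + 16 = a*(10 - 3*x) + 6*x^2 - 23*x + 10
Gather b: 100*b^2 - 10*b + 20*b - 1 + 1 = 100*b^2 + 10*b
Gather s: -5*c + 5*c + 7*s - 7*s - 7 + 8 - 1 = 0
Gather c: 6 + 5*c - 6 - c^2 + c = -c^2 + 6*c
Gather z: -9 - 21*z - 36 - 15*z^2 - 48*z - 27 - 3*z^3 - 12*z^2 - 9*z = -3*z^3 - 27*z^2 - 78*z - 72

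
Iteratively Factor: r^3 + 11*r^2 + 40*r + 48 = (r + 3)*(r^2 + 8*r + 16) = (r + 3)*(r + 4)*(r + 4)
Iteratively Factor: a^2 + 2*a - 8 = (a - 2)*(a + 4)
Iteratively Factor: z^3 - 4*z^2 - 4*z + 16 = (z + 2)*(z^2 - 6*z + 8) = (z - 4)*(z + 2)*(z - 2)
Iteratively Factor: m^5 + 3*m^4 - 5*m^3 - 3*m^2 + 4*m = (m - 1)*(m^4 + 4*m^3 - m^2 - 4*m) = (m - 1)*(m + 1)*(m^3 + 3*m^2 - 4*m) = (m - 1)*(m + 1)*(m + 4)*(m^2 - m) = m*(m - 1)*(m + 1)*(m + 4)*(m - 1)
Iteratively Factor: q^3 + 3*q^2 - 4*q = (q - 1)*(q^2 + 4*q) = (q - 1)*(q + 4)*(q)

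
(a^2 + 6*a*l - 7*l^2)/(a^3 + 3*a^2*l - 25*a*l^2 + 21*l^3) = 1/(a - 3*l)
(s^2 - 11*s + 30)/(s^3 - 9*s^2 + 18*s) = (s - 5)/(s*(s - 3))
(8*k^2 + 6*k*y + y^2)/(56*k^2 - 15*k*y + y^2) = (8*k^2 + 6*k*y + y^2)/(56*k^2 - 15*k*y + y^2)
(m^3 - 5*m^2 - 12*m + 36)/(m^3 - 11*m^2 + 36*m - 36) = (m + 3)/(m - 3)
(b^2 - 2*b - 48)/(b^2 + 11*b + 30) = (b - 8)/(b + 5)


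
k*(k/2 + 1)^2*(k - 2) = k^4/4 + k^3/2 - k^2 - 2*k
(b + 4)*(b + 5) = b^2 + 9*b + 20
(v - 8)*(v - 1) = v^2 - 9*v + 8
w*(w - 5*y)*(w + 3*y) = w^3 - 2*w^2*y - 15*w*y^2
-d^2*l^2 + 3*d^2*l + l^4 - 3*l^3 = l*(-d + l)*(d + l)*(l - 3)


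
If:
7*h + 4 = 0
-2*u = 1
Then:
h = -4/7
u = -1/2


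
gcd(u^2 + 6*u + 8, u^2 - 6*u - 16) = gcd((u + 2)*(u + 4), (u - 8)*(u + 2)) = u + 2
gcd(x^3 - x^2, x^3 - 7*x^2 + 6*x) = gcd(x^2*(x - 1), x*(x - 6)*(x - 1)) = x^2 - x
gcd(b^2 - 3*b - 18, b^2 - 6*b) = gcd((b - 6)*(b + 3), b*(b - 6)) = b - 6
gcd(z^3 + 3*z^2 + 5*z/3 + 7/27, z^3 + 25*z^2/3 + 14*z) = z + 7/3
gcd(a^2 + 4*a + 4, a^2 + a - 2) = a + 2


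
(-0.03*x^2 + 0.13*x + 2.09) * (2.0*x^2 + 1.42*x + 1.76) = -0.06*x^4 + 0.2174*x^3 + 4.3118*x^2 + 3.1966*x + 3.6784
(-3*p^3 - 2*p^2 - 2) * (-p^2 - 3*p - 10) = 3*p^5 + 11*p^4 + 36*p^3 + 22*p^2 + 6*p + 20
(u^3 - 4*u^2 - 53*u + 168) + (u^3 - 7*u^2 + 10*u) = 2*u^3 - 11*u^2 - 43*u + 168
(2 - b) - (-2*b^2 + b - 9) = 2*b^2 - 2*b + 11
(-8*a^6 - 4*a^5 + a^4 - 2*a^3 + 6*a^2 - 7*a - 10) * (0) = 0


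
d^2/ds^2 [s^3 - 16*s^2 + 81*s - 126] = 6*s - 32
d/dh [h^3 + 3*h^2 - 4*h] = 3*h^2 + 6*h - 4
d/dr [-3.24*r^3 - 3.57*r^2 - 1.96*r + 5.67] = -9.72*r^2 - 7.14*r - 1.96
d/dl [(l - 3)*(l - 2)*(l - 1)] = 3*l^2 - 12*l + 11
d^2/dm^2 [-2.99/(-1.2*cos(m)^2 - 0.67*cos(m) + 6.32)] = (-17.2224*(1 - cos(m)^2)^2 - 7.21188*cos(m)^3 - 100.658051*cos(m)^2 + 1.762904*cos(m) + 65.259142)/(1.2*cos(m)^2 + 0.67*cos(m) - 6.32)^3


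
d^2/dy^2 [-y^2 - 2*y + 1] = -2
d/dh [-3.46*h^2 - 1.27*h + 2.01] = -6.92*h - 1.27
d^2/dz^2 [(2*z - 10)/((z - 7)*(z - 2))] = 4*(z^3 - 15*z^2 + 93*z - 209)/(z^6 - 27*z^5 + 285*z^4 - 1485*z^3 + 3990*z^2 - 5292*z + 2744)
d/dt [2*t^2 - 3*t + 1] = 4*t - 3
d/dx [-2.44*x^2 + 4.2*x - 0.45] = 4.2 - 4.88*x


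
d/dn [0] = 0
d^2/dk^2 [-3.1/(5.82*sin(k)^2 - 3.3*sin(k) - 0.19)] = (-420.01776*sin(k)^4 + 178.6158*sin(k)^3 + 582.55572*sin(k)^2 - 355.2879*sin(k) + 74.37396)/(-5.82*sin(k)^2 + 3.3*sin(k) + 0.19)^3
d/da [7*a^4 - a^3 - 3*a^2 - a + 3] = 28*a^3 - 3*a^2 - 6*a - 1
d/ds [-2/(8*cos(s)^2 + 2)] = -4*sin(2*s)/(2*cos(2*s) + 3)^2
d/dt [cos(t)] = -sin(t)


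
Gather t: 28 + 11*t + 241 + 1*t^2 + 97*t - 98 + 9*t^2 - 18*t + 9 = 10*t^2 + 90*t + 180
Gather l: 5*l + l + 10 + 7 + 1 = 6*l + 18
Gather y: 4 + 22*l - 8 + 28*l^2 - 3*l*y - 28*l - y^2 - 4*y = 28*l^2 - 6*l - y^2 + y*(-3*l - 4) - 4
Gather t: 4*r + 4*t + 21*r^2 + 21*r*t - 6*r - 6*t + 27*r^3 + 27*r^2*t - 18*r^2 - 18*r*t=27*r^3 + 3*r^2 - 2*r + t*(27*r^2 + 3*r - 2)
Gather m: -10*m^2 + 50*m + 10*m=-10*m^2 + 60*m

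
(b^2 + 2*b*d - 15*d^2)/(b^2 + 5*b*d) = (b - 3*d)/b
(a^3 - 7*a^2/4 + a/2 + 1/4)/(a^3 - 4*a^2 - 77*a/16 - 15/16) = 4*(a^2 - 2*a + 1)/(4*a^2 - 17*a - 15)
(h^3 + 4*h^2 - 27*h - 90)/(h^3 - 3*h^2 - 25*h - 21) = (h^2 + h - 30)/(h^2 - 6*h - 7)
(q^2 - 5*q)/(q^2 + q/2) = 2*(q - 5)/(2*q + 1)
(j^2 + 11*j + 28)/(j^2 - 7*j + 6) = (j^2 + 11*j + 28)/(j^2 - 7*j + 6)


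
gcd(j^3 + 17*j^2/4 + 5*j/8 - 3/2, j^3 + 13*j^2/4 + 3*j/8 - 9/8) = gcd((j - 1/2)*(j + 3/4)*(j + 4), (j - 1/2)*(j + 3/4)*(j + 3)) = j^2 + j/4 - 3/8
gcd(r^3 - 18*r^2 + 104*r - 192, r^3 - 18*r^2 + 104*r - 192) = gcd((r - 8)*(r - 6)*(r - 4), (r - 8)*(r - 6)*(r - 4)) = r^3 - 18*r^2 + 104*r - 192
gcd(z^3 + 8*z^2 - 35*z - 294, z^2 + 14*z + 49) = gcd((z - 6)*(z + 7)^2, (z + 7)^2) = z^2 + 14*z + 49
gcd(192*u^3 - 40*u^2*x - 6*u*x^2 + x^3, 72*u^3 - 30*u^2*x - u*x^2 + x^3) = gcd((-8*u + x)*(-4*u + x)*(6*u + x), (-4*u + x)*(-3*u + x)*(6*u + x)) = -24*u^2 + 2*u*x + x^2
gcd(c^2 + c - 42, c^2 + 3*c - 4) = 1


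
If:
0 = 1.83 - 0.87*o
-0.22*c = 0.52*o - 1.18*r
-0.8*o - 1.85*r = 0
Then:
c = -9.85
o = 2.10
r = -0.91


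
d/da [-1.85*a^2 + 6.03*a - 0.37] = 6.03 - 3.7*a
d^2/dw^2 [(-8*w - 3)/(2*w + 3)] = 72/(2*w + 3)^3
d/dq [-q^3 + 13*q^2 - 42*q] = -3*q^2 + 26*q - 42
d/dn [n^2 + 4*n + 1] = 2*n + 4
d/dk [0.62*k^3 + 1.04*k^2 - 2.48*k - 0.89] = 1.86*k^2 + 2.08*k - 2.48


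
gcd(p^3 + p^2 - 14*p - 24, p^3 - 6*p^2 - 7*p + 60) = p^2 - p - 12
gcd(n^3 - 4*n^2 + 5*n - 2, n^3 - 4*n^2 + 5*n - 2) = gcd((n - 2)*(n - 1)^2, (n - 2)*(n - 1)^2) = n^3 - 4*n^2 + 5*n - 2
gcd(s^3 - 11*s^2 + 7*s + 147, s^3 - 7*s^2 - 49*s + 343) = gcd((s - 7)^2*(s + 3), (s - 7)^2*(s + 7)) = s^2 - 14*s + 49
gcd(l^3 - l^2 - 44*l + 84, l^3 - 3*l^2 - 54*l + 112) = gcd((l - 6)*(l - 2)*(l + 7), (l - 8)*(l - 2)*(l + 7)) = l^2 + 5*l - 14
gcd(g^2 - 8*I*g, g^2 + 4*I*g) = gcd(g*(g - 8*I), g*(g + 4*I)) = g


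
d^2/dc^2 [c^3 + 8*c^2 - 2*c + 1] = 6*c + 16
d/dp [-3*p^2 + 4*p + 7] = 4 - 6*p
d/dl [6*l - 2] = 6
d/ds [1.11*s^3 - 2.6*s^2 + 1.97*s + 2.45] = 3.33*s^2 - 5.2*s + 1.97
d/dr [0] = 0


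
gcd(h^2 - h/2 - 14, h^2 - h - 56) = 1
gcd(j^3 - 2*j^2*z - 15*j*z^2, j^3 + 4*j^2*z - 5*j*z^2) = j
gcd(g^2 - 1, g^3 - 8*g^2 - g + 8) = g^2 - 1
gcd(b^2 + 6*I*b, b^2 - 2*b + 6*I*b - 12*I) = b + 6*I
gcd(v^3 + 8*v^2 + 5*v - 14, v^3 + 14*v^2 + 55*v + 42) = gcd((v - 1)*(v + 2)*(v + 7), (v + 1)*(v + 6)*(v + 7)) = v + 7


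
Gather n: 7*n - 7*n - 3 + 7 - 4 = 0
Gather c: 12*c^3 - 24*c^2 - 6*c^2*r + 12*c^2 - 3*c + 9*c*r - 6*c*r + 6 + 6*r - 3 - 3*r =12*c^3 + c^2*(-6*r - 12) + c*(3*r - 3) + 3*r + 3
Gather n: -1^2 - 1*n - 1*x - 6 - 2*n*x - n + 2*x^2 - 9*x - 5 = n*(-2*x - 2) + 2*x^2 - 10*x - 12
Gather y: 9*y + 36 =9*y + 36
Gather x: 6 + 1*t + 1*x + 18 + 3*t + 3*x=4*t + 4*x + 24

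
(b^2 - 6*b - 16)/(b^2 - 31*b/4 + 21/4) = 4*(b^2 - 6*b - 16)/(4*b^2 - 31*b + 21)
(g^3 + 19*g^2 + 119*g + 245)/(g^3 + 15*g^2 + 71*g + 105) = (g + 7)/(g + 3)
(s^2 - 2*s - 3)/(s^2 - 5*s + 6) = (s + 1)/(s - 2)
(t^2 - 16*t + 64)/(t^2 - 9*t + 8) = (t - 8)/(t - 1)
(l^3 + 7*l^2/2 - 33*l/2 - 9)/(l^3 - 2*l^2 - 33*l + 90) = (l + 1/2)/(l - 5)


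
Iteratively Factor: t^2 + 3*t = (t)*(t + 3)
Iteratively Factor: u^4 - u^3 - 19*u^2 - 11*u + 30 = (u - 1)*(u^3 - 19*u - 30) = (u - 5)*(u - 1)*(u^2 + 5*u + 6) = (u - 5)*(u - 1)*(u + 3)*(u + 2)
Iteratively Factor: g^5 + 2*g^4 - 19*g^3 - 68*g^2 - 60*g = (g + 2)*(g^4 - 19*g^2 - 30*g) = (g - 5)*(g + 2)*(g^3 + 5*g^2 + 6*g) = g*(g - 5)*(g + 2)*(g^2 + 5*g + 6) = g*(g - 5)*(g + 2)*(g + 3)*(g + 2)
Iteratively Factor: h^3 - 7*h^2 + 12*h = (h - 3)*(h^2 - 4*h) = h*(h - 3)*(h - 4)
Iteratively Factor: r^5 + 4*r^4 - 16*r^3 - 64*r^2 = (r)*(r^4 + 4*r^3 - 16*r^2 - 64*r) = r*(r - 4)*(r^3 + 8*r^2 + 16*r) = r*(r - 4)*(r + 4)*(r^2 + 4*r) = r*(r - 4)*(r + 4)^2*(r)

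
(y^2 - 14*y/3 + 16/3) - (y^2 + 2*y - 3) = 25/3 - 20*y/3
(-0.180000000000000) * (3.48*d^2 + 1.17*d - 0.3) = -0.6264*d^2 - 0.2106*d + 0.054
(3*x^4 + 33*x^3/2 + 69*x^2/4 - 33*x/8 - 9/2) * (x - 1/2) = 3*x^5 + 15*x^4 + 9*x^3 - 51*x^2/4 - 39*x/16 + 9/4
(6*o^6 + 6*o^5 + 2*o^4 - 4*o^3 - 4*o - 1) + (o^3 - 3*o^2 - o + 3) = 6*o^6 + 6*o^5 + 2*o^4 - 3*o^3 - 3*o^2 - 5*o + 2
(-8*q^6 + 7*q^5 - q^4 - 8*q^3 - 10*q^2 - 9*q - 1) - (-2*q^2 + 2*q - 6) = -8*q^6 + 7*q^5 - q^4 - 8*q^3 - 8*q^2 - 11*q + 5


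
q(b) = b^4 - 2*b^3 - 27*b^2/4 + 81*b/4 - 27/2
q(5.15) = 342.02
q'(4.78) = 255.49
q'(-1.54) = 12.20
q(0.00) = -13.50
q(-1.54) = -47.76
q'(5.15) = 337.95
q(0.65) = -3.56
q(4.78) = 232.69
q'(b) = 4*b^3 - 6*b^2 - 27*b/2 + 81/4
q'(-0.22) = 22.89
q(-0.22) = -18.26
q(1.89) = -0.08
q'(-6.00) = -978.75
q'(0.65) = 10.04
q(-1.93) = -49.47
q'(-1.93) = -4.80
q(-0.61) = -27.77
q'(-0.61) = 25.34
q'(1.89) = 0.31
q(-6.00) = 1350.00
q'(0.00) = 20.25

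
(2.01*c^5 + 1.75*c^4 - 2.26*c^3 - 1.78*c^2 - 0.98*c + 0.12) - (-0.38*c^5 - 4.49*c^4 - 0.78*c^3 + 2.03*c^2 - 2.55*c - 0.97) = 2.39*c^5 + 6.24*c^4 - 1.48*c^3 - 3.81*c^2 + 1.57*c + 1.09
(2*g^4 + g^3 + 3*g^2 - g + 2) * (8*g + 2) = 16*g^5 + 12*g^4 + 26*g^3 - 2*g^2 + 14*g + 4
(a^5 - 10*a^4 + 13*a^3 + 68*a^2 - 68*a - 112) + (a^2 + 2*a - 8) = a^5 - 10*a^4 + 13*a^3 + 69*a^2 - 66*a - 120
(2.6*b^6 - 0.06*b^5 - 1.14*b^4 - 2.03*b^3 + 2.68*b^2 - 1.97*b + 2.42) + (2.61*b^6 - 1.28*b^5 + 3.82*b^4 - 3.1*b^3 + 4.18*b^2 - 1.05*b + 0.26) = 5.21*b^6 - 1.34*b^5 + 2.68*b^4 - 5.13*b^3 + 6.86*b^2 - 3.02*b + 2.68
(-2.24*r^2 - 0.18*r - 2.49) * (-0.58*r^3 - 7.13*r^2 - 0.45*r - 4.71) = 1.2992*r^5 + 16.0756*r^4 + 3.7356*r^3 + 28.3851*r^2 + 1.9683*r + 11.7279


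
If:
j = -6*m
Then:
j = -6*m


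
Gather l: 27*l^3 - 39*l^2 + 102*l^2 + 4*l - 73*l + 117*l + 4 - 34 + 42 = 27*l^3 + 63*l^2 + 48*l + 12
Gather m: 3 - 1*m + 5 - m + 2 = 10 - 2*m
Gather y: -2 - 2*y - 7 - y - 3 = -3*y - 12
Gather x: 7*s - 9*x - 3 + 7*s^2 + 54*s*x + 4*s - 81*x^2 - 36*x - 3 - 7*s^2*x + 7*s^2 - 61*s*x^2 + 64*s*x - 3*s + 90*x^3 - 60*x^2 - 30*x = 14*s^2 + 8*s + 90*x^3 + x^2*(-61*s - 141) + x*(-7*s^2 + 118*s - 75) - 6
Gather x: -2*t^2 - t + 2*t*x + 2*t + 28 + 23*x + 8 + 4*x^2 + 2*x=-2*t^2 + t + 4*x^2 + x*(2*t + 25) + 36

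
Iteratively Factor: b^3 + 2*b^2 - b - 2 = (b + 1)*(b^2 + b - 2) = (b + 1)*(b + 2)*(b - 1)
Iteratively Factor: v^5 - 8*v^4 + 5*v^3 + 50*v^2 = (v)*(v^4 - 8*v^3 + 5*v^2 + 50*v) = v*(v - 5)*(v^3 - 3*v^2 - 10*v) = v^2*(v - 5)*(v^2 - 3*v - 10) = v^2*(v - 5)*(v + 2)*(v - 5)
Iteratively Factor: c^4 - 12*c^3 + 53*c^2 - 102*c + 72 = (c - 2)*(c^3 - 10*c^2 + 33*c - 36) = (c - 3)*(c - 2)*(c^2 - 7*c + 12) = (c - 4)*(c - 3)*(c - 2)*(c - 3)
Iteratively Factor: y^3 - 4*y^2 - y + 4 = (y - 1)*(y^2 - 3*y - 4) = (y - 1)*(y + 1)*(y - 4)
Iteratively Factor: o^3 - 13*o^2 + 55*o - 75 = (o - 5)*(o^2 - 8*o + 15) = (o - 5)^2*(o - 3)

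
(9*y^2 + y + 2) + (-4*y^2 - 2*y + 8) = 5*y^2 - y + 10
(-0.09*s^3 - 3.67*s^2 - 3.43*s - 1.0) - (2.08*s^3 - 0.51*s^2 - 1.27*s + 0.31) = -2.17*s^3 - 3.16*s^2 - 2.16*s - 1.31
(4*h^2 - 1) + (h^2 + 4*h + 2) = 5*h^2 + 4*h + 1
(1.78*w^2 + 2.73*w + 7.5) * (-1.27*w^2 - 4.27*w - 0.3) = -2.2606*w^4 - 11.0677*w^3 - 21.7161*w^2 - 32.844*w - 2.25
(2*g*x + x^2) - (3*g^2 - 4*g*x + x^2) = -3*g^2 + 6*g*x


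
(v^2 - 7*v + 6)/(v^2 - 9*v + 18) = (v - 1)/(v - 3)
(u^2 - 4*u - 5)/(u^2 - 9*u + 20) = (u + 1)/(u - 4)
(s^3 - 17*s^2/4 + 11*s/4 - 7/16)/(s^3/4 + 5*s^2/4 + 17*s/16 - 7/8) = (8*s^2 - 30*s + 7)/(2*s^2 + 11*s + 14)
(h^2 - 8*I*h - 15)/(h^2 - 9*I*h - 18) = (h - 5*I)/(h - 6*I)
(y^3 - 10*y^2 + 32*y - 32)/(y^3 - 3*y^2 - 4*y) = (y^2 - 6*y + 8)/(y*(y + 1))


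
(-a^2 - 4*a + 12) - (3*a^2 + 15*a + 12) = -4*a^2 - 19*a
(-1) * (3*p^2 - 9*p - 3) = -3*p^2 + 9*p + 3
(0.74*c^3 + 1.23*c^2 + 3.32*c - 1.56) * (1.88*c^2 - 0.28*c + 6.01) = 1.3912*c^5 + 2.1052*c^4 + 10.3446*c^3 + 3.5299*c^2 + 20.39*c - 9.3756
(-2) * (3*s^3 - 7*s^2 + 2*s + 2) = -6*s^3 + 14*s^2 - 4*s - 4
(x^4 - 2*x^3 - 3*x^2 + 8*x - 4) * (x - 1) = x^5 - 3*x^4 - x^3 + 11*x^2 - 12*x + 4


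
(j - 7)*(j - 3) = j^2 - 10*j + 21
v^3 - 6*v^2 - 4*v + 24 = (v - 6)*(v - 2)*(v + 2)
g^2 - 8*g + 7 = (g - 7)*(g - 1)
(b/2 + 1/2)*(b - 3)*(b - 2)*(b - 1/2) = b^4/2 - 9*b^3/4 + 3*b^2/2 + 11*b/4 - 3/2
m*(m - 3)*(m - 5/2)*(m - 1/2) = m^4 - 6*m^3 + 41*m^2/4 - 15*m/4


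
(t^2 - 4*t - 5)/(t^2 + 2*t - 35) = (t + 1)/(t + 7)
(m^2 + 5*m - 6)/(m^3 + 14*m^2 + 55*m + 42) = (m - 1)/(m^2 + 8*m + 7)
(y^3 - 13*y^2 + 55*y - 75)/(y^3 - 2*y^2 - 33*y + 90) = (y - 5)/(y + 6)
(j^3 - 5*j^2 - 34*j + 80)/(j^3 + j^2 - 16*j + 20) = (j - 8)/(j - 2)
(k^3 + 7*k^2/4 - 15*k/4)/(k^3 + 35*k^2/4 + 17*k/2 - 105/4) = k/(k + 7)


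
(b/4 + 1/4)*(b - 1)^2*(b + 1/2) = b^4/4 - b^3/8 - 3*b^2/8 + b/8 + 1/8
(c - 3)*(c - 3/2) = c^2 - 9*c/2 + 9/2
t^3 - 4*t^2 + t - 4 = (t - 4)*(t - I)*(t + I)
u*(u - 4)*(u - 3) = u^3 - 7*u^2 + 12*u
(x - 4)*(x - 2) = x^2 - 6*x + 8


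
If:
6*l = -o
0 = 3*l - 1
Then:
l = 1/3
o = -2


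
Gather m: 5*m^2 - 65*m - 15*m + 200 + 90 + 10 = 5*m^2 - 80*m + 300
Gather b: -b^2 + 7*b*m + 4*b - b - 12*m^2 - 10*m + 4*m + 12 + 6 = -b^2 + b*(7*m + 3) - 12*m^2 - 6*m + 18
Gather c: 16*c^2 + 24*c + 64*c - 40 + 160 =16*c^2 + 88*c + 120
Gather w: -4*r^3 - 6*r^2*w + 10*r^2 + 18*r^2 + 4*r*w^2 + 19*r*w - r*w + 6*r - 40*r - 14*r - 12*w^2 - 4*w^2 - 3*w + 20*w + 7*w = -4*r^3 + 28*r^2 - 48*r + w^2*(4*r - 16) + w*(-6*r^2 + 18*r + 24)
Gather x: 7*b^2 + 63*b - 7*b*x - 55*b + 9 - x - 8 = 7*b^2 + 8*b + x*(-7*b - 1) + 1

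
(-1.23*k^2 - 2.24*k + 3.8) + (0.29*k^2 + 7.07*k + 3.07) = -0.94*k^2 + 4.83*k + 6.87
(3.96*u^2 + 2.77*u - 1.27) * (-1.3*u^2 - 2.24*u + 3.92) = -5.148*u^4 - 12.4714*u^3 + 10.9694*u^2 + 13.7032*u - 4.9784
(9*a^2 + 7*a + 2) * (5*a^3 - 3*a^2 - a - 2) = 45*a^5 + 8*a^4 - 20*a^3 - 31*a^2 - 16*a - 4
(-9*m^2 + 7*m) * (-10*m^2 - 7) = 90*m^4 - 70*m^3 + 63*m^2 - 49*m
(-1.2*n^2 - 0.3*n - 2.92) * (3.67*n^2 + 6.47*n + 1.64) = -4.404*n^4 - 8.865*n^3 - 14.6254*n^2 - 19.3844*n - 4.7888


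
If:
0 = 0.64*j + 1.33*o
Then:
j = -2.078125*o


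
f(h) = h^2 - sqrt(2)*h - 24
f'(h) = 2*h - sqrt(2)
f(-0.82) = -22.17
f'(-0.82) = -3.05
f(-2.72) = -12.75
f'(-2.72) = -6.85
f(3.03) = -19.10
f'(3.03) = 4.65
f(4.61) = -9.27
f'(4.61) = 7.81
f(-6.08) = 21.56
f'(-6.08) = -13.57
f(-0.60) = -22.79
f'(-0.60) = -2.61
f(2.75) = -20.33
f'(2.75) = 4.09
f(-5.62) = 15.53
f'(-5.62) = -12.65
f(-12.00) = 136.97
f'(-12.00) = -25.41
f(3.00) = -19.24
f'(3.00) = 4.59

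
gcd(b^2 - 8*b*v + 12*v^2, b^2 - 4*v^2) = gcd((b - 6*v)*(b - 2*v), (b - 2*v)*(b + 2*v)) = -b + 2*v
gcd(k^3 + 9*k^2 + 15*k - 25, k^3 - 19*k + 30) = k + 5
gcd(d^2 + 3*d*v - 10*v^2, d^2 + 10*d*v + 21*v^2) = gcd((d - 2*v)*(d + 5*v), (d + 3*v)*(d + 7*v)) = 1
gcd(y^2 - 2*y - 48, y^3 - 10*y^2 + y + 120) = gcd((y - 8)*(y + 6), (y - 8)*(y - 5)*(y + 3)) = y - 8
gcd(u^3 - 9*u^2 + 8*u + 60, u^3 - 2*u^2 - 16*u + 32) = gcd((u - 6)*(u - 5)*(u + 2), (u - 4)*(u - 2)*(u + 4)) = 1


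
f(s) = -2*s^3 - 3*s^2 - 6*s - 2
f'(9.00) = -546.00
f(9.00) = -1757.00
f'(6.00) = -258.00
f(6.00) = -578.00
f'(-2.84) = -37.35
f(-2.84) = 36.66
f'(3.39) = -95.29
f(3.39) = -134.73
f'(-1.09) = -6.59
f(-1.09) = 3.57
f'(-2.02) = -18.36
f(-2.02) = 14.36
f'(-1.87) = -15.76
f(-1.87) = 11.81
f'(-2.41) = -26.39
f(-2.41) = 23.03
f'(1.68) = -33.01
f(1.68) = -30.03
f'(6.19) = -273.04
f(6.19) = -628.44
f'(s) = -6*s^2 - 6*s - 6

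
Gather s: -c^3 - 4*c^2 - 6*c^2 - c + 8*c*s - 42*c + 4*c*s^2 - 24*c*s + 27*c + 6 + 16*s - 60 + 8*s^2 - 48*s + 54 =-c^3 - 10*c^2 - 16*c + s^2*(4*c + 8) + s*(-16*c - 32)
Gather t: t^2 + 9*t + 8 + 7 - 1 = t^2 + 9*t + 14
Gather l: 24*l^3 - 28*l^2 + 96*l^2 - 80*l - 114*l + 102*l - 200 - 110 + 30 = 24*l^3 + 68*l^2 - 92*l - 280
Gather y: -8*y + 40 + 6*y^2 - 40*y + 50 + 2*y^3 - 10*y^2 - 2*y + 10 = 2*y^3 - 4*y^2 - 50*y + 100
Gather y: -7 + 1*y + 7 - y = 0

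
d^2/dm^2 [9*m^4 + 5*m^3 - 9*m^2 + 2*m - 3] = 108*m^2 + 30*m - 18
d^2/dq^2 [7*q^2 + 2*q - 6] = 14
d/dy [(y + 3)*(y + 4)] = 2*y + 7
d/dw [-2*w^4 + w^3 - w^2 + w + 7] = -8*w^3 + 3*w^2 - 2*w + 1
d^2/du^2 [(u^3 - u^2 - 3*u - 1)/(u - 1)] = 2*(u^3 - 3*u^2 + 3*u - 5)/(u^3 - 3*u^2 + 3*u - 1)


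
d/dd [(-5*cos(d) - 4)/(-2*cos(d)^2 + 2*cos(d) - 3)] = (10*cos(d)^2 + 16*cos(d) - 23)*sin(d)/(2*cos(d) - cos(2*d) - 4)^2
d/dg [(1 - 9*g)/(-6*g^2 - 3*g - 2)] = 3*(-18*g^2 + 4*g + 7)/(36*g^4 + 36*g^3 + 33*g^2 + 12*g + 4)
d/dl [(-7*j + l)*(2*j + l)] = -5*j + 2*l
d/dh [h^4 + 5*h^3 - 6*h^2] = h*(4*h^2 + 15*h - 12)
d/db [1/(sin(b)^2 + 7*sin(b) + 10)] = -(2*sin(b) + 7)*cos(b)/(sin(b)^2 + 7*sin(b) + 10)^2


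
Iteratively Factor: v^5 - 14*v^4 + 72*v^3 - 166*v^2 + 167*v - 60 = (v - 3)*(v^4 - 11*v^3 + 39*v^2 - 49*v + 20) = (v - 3)*(v - 1)*(v^3 - 10*v^2 + 29*v - 20) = (v - 5)*(v - 3)*(v - 1)*(v^2 - 5*v + 4) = (v - 5)*(v - 4)*(v - 3)*(v - 1)*(v - 1)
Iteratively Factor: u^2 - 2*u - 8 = (u - 4)*(u + 2)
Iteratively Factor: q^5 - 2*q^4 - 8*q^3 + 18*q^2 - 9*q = (q)*(q^4 - 2*q^3 - 8*q^2 + 18*q - 9) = q*(q - 3)*(q^3 + q^2 - 5*q + 3) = q*(q - 3)*(q - 1)*(q^2 + 2*q - 3) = q*(q - 3)*(q - 1)^2*(q + 3)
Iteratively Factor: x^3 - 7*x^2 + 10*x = (x - 2)*(x^2 - 5*x) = x*(x - 2)*(x - 5)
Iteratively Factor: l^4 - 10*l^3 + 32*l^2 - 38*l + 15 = (l - 3)*(l^3 - 7*l^2 + 11*l - 5) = (l - 3)*(l - 1)*(l^2 - 6*l + 5) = (l - 5)*(l - 3)*(l - 1)*(l - 1)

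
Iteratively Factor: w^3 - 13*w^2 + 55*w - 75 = (w - 5)*(w^2 - 8*w + 15) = (w - 5)*(w - 3)*(w - 5)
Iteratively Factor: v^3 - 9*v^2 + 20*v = (v)*(v^2 - 9*v + 20) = v*(v - 5)*(v - 4)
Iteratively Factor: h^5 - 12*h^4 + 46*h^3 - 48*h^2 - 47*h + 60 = (h + 1)*(h^4 - 13*h^3 + 59*h^2 - 107*h + 60) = (h - 1)*(h + 1)*(h^3 - 12*h^2 + 47*h - 60) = (h - 4)*(h - 1)*(h + 1)*(h^2 - 8*h + 15) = (h - 5)*(h - 4)*(h - 1)*(h + 1)*(h - 3)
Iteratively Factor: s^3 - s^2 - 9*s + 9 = (s - 1)*(s^2 - 9) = (s - 3)*(s - 1)*(s + 3)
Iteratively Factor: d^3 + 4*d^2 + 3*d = (d + 1)*(d^2 + 3*d) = d*(d + 1)*(d + 3)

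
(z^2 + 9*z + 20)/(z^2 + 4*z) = (z + 5)/z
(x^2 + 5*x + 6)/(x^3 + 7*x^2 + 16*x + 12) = 1/(x + 2)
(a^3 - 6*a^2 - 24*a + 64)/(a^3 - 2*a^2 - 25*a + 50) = (a^2 - 4*a - 32)/(a^2 - 25)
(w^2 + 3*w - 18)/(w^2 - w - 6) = (w + 6)/(w + 2)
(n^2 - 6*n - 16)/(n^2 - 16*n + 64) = (n + 2)/(n - 8)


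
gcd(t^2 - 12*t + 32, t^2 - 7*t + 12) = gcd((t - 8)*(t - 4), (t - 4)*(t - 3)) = t - 4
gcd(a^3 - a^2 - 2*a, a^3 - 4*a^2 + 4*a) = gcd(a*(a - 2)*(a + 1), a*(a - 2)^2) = a^2 - 2*a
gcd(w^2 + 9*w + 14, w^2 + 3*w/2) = 1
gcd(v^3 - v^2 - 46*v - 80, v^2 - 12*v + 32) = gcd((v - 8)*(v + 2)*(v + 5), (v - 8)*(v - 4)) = v - 8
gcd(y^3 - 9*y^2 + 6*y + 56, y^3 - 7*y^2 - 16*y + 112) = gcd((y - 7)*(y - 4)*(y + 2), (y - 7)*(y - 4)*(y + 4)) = y^2 - 11*y + 28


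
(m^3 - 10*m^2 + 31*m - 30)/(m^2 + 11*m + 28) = (m^3 - 10*m^2 + 31*m - 30)/(m^2 + 11*m + 28)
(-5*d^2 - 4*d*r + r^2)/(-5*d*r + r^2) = (d + r)/r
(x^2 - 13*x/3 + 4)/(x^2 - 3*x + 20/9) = 3*(x - 3)/(3*x - 5)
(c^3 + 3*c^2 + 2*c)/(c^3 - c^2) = (c^2 + 3*c + 2)/(c*(c - 1))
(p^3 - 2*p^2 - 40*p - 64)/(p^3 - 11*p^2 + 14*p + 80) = (p + 4)/(p - 5)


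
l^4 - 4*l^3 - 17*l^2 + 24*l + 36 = (l - 6)*(l - 2)*(l + 1)*(l + 3)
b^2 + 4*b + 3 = (b + 1)*(b + 3)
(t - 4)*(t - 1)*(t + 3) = t^3 - 2*t^2 - 11*t + 12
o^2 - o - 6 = (o - 3)*(o + 2)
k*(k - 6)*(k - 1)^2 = k^4 - 8*k^3 + 13*k^2 - 6*k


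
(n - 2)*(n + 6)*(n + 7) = n^3 + 11*n^2 + 16*n - 84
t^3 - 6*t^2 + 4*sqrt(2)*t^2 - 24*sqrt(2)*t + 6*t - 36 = (t - 6)*(t + sqrt(2))*(t + 3*sqrt(2))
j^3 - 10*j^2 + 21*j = j*(j - 7)*(j - 3)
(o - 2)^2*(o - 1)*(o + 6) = o^4 + o^3 - 22*o^2 + 44*o - 24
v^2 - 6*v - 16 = (v - 8)*(v + 2)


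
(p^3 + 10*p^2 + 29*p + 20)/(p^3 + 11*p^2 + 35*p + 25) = (p + 4)/(p + 5)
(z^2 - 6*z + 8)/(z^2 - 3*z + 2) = (z - 4)/(z - 1)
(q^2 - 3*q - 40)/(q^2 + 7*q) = (q^2 - 3*q - 40)/(q*(q + 7))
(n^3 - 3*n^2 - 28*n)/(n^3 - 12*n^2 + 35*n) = (n + 4)/(n - 5)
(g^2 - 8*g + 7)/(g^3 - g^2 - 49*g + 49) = 1/(g + 7)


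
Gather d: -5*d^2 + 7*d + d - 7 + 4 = -5*d^2 + 8*d - 3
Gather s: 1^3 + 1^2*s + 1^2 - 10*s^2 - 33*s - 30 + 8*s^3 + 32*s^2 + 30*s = 8*s^3 + 22*s^2 - 2*s - 28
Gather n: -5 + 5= 0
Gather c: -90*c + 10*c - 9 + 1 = -80*c - 8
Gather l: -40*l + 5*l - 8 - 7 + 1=-35*l - 14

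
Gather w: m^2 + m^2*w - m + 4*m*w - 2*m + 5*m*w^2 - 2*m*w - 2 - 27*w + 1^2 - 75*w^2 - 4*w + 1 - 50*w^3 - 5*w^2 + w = m^2 - 3*m - 50*w^3 + w^2*(5*m - 80) + w*(m^2 + 2*m - 30)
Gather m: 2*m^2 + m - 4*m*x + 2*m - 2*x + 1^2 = 2*m^2 + m*(3 - 4*x) - 2*x + 1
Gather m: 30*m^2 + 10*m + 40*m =30*m^2 + 50*m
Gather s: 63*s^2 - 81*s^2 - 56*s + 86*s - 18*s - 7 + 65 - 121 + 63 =-18*s^2 + 12*s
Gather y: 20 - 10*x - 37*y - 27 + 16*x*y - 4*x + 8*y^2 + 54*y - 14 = -14*x + 8*y^2 + y*(16*x + 17) - 21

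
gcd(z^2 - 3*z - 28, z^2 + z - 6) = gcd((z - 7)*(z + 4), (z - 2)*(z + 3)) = 1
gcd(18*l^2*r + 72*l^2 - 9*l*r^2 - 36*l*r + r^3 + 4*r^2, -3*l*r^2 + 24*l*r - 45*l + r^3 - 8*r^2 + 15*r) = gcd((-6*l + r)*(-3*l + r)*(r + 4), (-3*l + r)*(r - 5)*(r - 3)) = -3*l + r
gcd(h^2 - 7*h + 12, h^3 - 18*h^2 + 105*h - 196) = h - 4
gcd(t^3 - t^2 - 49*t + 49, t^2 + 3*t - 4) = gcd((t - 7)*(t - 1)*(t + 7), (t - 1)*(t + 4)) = t - 1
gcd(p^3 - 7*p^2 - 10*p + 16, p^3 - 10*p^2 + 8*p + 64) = p^2 - 6*p - 16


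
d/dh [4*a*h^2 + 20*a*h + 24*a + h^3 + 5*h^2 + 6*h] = 8*a*h + 20*a + 3*h^2 + 10*h + 6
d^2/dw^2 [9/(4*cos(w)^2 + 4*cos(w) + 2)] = 9*(-8*sin(w)^4 + 2*sin(w)^2 + 17*cos(w)/2 - 3*cos(3*w)/2 + 8)/(-2*sin(w)^2 + 2*cos(w) + 3)^3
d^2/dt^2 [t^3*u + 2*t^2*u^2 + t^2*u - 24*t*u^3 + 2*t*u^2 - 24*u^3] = 2*u*(3*t + 2*u + 1)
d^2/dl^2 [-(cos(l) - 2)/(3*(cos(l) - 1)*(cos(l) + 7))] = (-371*cos(l)/4 - 4*cos(2*l) - 13*cos(3*l)/4 + cos(4*l)/8 - 737/8)/(3*(cos(l) - 1)^2*(cos(l) + 7)^3)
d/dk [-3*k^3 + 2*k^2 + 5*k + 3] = -9*k^2 + 4*k + 5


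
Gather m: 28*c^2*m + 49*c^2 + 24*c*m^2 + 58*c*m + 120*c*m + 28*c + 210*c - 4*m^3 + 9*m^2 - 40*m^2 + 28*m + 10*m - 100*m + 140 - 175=49*c^2 + 238*c - 4*m^3 + m^2*(24*c - 31) + m*(28*c^2 + 178*c - 62) - 35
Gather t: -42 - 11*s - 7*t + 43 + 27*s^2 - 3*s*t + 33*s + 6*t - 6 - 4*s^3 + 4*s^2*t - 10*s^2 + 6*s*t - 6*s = -4*s^3 + 17*s^2 + 16*s + t*(4*s^2 + 3*s - 1) - 5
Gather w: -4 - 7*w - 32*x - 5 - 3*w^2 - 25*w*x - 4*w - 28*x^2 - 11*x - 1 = -3*w^2 + w*(-25*x - 11) - 28*x^2 - 43*x - 10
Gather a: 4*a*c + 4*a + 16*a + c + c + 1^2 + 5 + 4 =a*(4*c + 20) + 2*c + 10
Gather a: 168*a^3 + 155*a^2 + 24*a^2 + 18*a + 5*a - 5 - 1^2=168*a^3 + 179*a^2 + 23*a - 6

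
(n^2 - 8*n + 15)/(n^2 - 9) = (n - 5)/(n + 3)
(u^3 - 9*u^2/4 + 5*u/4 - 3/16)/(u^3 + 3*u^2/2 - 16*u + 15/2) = (8*u^2 - 14*u + 3)/(8*(u^2 + 2*u - 15))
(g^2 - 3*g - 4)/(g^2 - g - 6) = (-g^2 + 3*g + 4)/(-g^2 + g + 6)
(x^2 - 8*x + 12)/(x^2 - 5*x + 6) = (x - 6)/(x - 3)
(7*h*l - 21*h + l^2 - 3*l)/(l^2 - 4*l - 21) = (-7*h*l + 21*h - l^2 + 3*l)/(-l^2 + 4*l + 21)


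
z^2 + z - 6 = (z - 2)*(z + 3)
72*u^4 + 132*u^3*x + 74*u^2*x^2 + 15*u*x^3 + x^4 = (u + x)*(2*u + x)*(6*u + x)^2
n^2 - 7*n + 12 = (n - 4)*(n - 3)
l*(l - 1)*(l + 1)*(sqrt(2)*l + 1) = sqrt(2)*l^4 + l^3 - sqrt(2)*l^2 - l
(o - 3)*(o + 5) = o^2 + 2*o - 15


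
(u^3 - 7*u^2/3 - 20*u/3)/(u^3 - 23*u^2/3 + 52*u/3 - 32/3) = u*(3*u + 5)/(3*u^2 - 11*u + 8)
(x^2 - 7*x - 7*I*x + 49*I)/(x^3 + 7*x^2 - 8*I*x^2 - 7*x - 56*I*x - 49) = (x - 7)/(x^2 + x*(7 - I) - 7*I)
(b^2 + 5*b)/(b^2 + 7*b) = (b + 5)/(b + 7)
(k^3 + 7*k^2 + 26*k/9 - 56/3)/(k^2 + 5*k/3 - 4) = (k^2 + 25*k/3 + 14)/(k + 3)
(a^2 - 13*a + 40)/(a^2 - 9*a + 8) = (a - 5)/(a - 1)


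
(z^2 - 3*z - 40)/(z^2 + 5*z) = (z - 8)/z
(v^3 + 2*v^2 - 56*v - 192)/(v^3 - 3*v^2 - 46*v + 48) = (v + 4)/(v - 1)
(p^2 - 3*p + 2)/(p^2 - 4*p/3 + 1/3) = 3*(p - 2)/(3*p - 1)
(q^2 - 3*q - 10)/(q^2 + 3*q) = (q^2 - 3*q - 10)/(q*(q + 3))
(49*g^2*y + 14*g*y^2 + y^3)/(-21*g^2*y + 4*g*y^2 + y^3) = (7*g + y)/(-3*g + y)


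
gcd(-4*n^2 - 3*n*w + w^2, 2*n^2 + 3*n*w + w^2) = n + w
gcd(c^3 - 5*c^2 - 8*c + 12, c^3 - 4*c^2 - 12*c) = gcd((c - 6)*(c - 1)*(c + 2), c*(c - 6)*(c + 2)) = c^2 - 4*c - 12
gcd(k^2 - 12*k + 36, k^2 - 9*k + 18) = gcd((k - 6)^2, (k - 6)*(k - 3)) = k - 6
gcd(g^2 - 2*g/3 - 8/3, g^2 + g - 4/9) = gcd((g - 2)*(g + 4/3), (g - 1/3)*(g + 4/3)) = g + 4/3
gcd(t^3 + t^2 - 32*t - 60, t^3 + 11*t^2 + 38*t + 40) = t^2 + 7*t + 10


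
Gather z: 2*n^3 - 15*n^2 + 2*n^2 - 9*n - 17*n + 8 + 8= 2*n^3 - 13*n^2 - 26*n + 16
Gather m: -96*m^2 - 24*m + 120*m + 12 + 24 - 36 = -96*m^2 + 96*m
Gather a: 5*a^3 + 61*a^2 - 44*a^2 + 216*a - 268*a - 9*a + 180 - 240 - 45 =5*a^3 + 17*a^2 - 61*a - 105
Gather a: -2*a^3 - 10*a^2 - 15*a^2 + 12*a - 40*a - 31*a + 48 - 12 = -2*a^3 - 25*a^2 - 59*a + 36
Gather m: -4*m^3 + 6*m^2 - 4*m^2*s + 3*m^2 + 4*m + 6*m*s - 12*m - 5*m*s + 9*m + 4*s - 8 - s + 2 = -4*m^3 + m^2*(9 - 4*s) + m*(s + 1) + 3*s - 6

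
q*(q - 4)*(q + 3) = q^3 - q^2 - 12*q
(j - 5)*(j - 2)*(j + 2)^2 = j^4 - 3*j^3 - 14*j^2 + 12*j + 40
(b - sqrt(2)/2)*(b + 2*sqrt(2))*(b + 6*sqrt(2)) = b^3 + 15*sqrt(2)*b^2/2 + 16*b - 12*sqrt(2)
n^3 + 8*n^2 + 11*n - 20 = (n - 1)*(n + 4)*(n + 5)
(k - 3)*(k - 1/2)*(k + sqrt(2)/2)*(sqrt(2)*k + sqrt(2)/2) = sqrt(2)*k^4 - 3*sqrt(2)*k^3 + k^3 - 3*k^2 - sqrt(2)*k^2/4 - k/4 + 3*sqrt(2)*k/4 + 3/4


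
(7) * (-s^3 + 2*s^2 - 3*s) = -7*s^3 + 14*s^2 - 21*s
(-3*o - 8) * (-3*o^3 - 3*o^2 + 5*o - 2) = 9*o^4 + 33*o^3 + 9*o^2 - 34*o + 16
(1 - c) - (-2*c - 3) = c + 4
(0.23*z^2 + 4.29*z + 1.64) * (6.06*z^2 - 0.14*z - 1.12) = 1.3938*z^4 + 25.9652*z^3 + 9.0802*z^2 - 5.0344*z - 1.8368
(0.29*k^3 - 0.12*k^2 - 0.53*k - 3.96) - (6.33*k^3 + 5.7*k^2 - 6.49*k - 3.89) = -6.04*k^3 - 5.82*k^2 + 5.96*k - 0.0699999999999998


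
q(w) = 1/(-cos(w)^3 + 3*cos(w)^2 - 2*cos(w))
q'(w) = (-3*sin(w)*cos(w)^2 + 6*sin(w)*cos(w) - 2*sin(w))/(-cos(w)^3 + 3*cos(w)^2 - 2*cos(w))^2 = (-3*sin(w) - 2*sin(w)/cos(w)^2 + 6*tan(w))/((cos(w) - 2)^2*(cos(w) - 1)^2)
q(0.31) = -21.03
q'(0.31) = 133.96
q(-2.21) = 0.40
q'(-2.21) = 0.87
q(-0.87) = -3.22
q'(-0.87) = -4.93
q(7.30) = -2.72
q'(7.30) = 2.05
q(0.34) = -17.53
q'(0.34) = 101.43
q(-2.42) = 0.28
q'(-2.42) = 0.41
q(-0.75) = -4.02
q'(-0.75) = -8.62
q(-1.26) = -2.78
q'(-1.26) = 3.28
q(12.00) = -6.56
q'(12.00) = -21.43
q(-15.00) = 0.27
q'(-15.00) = 0.40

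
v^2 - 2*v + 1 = (v - 1)^2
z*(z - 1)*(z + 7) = z^3 + 6*z^2 - 7*z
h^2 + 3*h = h*(h + 3)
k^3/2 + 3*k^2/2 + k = k*(k/2 + 1/2)*(k + 2)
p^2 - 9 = (p - 3)*(p + 3)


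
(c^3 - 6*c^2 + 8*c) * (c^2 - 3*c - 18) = c^5 - 9*c^4 + 8*c^3 + 84*c^2 - 144*c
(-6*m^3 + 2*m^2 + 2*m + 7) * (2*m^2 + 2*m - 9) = -12*m^5 - 8*m^4 + 62*m^3 - 4*m - 63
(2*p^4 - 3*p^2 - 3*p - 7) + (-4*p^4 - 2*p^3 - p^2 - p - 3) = -2*p^4 - 2*p^3 - 4*p^2 - 4*p - 10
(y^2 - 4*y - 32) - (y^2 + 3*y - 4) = -7*y - 28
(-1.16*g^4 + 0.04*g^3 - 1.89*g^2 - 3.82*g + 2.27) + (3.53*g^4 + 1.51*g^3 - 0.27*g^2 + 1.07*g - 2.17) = 2.37*g^4 + 1.55*g^3 - 2.16*g^2 - 2.75*g + 0.1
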